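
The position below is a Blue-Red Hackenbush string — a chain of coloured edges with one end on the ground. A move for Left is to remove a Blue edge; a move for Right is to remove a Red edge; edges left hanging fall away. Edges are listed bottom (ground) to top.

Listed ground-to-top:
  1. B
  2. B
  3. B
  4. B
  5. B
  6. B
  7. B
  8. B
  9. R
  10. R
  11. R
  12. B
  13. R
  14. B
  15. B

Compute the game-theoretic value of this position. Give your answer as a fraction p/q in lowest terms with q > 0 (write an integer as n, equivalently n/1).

Prefix values for B B B B B B B B R R R B R B B via {L|R} + simplicity:
edge 1 of 15 (B): { 0 | · } — 1
edge 2 of 15 (B): { 0 1 | · } — 2
edge 3 of 15 (B): { 0 1 2 | · } — 3
edge 4 of 15 (B): { 0 1 2 3 | · } — 4
edge 5 of 15 (B): { 0 1 2 3 4 | · } — 5
edge 6 of 15 (B): { 0 1 2 3 4 5 | · } — 6
edge 7 of 15 (B): { 0 1 2 3 4 5 6 | · } — 7
edge 8 of 15 (B): { 0 1 2 3 4 5 6 7 | · } — 8
edge 9 of 15 (R): { 0 1 2 3 4 5 6 7 | 8 } — 15/2
edge 10 of 15 (R): { 0 1 2 3 4 5 6 7 | 15/2 8 } — 29/4
edge 11 of 15 (R): { 0 1 2 3 4 5 6 7 | 29/4 15/2 8 } — 57/8
edge 12 of 15 (B): { 0 1 2 3 4 5 6 7 57/8 | 29/4 15/2 8 } — 115/16
edge 13 of 15 (R): { 0 1 2 3 4 5 6 7 57/8 | 115/16 29/4 15/2 8 } — 229/32
edge 14 of 15 (B): { 0 1 2 3 4 5 6 7 57/8 229/32 | 115/16 29/4 15/2 8 } — 459/64
edge 15 of 15 (B): { 0 1 2 3 4 5 6 7 57/8 229/32 459/64 | 115/16 29/4 15/2 8 } — 919/128

919/128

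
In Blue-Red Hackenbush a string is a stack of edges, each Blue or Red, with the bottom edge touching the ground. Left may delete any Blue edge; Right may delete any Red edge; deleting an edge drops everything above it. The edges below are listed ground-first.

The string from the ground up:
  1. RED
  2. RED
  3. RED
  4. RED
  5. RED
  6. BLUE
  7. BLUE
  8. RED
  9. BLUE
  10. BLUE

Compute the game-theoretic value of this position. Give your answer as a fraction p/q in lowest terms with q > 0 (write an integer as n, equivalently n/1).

-137/32

Recurse on prefixes of the 10-edge string RED RED RED RED RED BLUE BLUE RED BLUE BLUE:
step 1: add RED to get R; options L={ — } R={ 0 } -> -1
step 2: add RED to get RR; options L={ — } R={ -1,0 } -> -2
step 3: add RED to get RRR; options L={ — } R={ -2,-1,0 } -> -3
step 4: add RED to get RRRR; options L={ — } R={ -3,-2,-1,0 } -> -4
step 5: add RED to get RRRRR; options L={ — } R={ -4,-3,-2,-1,0 } -> -5
step 6: add BLUE to get RRRRRB; options L={ -5 } R={ -4,-3,-2,-1,0 } -> -9/2
step 7: add BLUE to get RRRRRBB; options L={ -5,-9/2 } R={ -4,-3,-2,-1,0 } -> -17/4
step 8: add RED to get RRRRRBBR; options L={ -5,-9/2 } R={ -17/4,-4,-3,-2,-1,0 } -> -35/8
step 9: add BLUE to get RRRRRBBRB; options L={ -5,-9/2,-35/8 } R={ -17/4,-4,-3,-2,-1,0 } -> -69/16
step 10: add BLUE to get RRRRRBBRBB; options L={ -5,-9/2,-35/8,-69/16 } R={ -17/4,-4,-3,-2,-1,0 } -> -137/32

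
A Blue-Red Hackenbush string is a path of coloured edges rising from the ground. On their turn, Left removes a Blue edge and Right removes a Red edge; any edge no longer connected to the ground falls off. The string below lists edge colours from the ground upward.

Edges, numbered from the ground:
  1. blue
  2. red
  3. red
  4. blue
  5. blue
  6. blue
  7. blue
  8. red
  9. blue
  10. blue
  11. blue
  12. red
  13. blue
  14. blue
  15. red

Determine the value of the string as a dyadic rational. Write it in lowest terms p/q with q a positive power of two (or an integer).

7917/16384

Build g(s[:k]) for k = 1..15, string s = blue red red blue blue blue blue red blue blue blue red blue blue red.
step 1: add blue to get b; options L={ 0 } R={ (no moves) } => 1
step 2: add red to get br; options L={ 0 } R={ 1 } => 1/2
step 3: add red to get brr; options L={ 0 } R={ 1/2 1 } => 1/4
step 4: add blue to get brrb; options L={ 0 1/4 } R={ 1/2 1 } => 3/8
step 5: add blue to get brrbb; options L={ 0 1/4 3/8 } R={ 1/2 1 } => 7/16
step 6: add blue to get brrbbb; options L={ 0 1/4 3/8 7/16 } R={ 1/2 1 } => 15/32
step 7: add blue to get brrbbbb; options L={ 0 1/4 3/8 7/16 15/32 } R={ 1/2 1 } => 31/64
step 8: add red to get brrbbbbr; options L={ 0 1/4 3/8 7/16 15/32 } R={ 31/64 1/2 1 } => 61/128
step 9: add blue to get brrbbbbrb; options L={ 0 1/4 3/8 7/16 15/32 61/128 } R={ 31/64 1/2 1 } => 123/256
step 10: add blue to get brrbbbbrbb; options L={ 0 1/4 3/8 7/16 15/32 61/128 123/256 } R={ 31/64 1/2 1 } => 247/512
step 11: add blue to get brrbbbbrbbb; options L={ 0 1/4 3/8 7/16 15/32 61/128 123/256 247/512 } R={ 31/64 1/2 1 } => 495/1024
step 12: add red to get brrbbbbrbbbr; options L={ 0 1/4 3/8 7/16 15/32 61/128 123/256 247/512 } R={ 495/1024 31/64 1/2 1 } => 989/2048
step 13: add blue to get brrbbbbrbbbrb; options L={ 0 1/4 3/8 7/16 15/32 61/128 123/256 247/512 989/2048 } R={ 495/1024 31/64 1/2 1 } => 1979/4096
step 14: add blue to get brrbbbbrbbbrbb; options L={ 0 1/4 3/8 7/16 15/32 61/128 123/256 247/512 989/2048 1979/4096 } R={ 495/1024 31/64 1/2 1 } => 3959/8192
step 15: add red to get brrbbbbrbbbrbbr; options L={ 0 1/4 3/8 7/16 15/32 61/128 123/256 247/512 989/2048 1979/4096 } R={ 3959/8192 495/1024 31/64 1/2 1 } => 7917/16384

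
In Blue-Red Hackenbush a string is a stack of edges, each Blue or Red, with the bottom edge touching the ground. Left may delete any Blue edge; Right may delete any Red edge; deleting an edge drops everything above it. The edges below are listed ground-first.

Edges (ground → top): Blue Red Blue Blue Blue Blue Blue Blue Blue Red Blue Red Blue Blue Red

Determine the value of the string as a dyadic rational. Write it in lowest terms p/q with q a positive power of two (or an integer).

v_1 [B]  L=[0]  R=[(no moves)]  so 1
v_2 [BR]  L=[0]  R=[1]  so 1/2
v_3 [BRB]  L=[0 1/2]  R=[1]  so 3/4
v_4 [BRBB]  L=[0 1/2 3/4]  R=[1]  so 7/8
v_5 [BRBBB]  L=[0 1/2 3/4 7/8]  R=[1]  so 15/16
v_6 [BRBBBB]  L=[0 1/2 3/4 7/8 15/16]  R=[1]  so 31/32
v_7 [BRBBBBB]  L=[0 1/2 3/4 7/8 15/16 31/32]  R=[1]  so 63/64
v_8 [BRBBBBBB]  L=[0 1/2 3/4 7/8 15/16 31/32 63/64]  R=[1]  so 127/128
v_9 [BRBBBBBBB]  L=[0 1/2 3/4 7/8 15/16 31/32 63/64 127/128]  R=[1]  so 255/256
v_10 [BRBBBBBBBR]  L=[0 1/2 3/4 7/8 15/16 31/32 63/64 127/128]  R=[255/256 1]  so 509/512
v_11 [BRBBBBBBBRB]  L=[0 1/2 3/4 7/8 15/16 31/32 63/64 127/128 509/512]  R=[255/256 1]  so 1019/1024
v_12 [BRBBBBBBBRBR]  L=[0 1/2 3/4 7/8 15/16 31/32 63/64 127/128 509/512]  R=[1019/1024 255/256 1]  so 2037/2048
v_13 [BRBBBBBBBRBRB]  L=[0 1/2 3/4 7/8 15/16 31/32 63/64 127/128 509/512 2037/2048]  R=[1019/1024 255/256 1]  so 4075/4096
v_14 [BRBBBBBBBRBRBB]  L=[0 1/2 3/4 7/8 15/16 31/32 63/64 127/128 509/512 2037/2048 4075/4096]  R=[1019/1024 255/256 1]  so 8151/8192
v_15 [BRBBBBBBBRBRBBR]  L=[0 1/2 3/4 7/8 15/16 31/32 63/64 127/128 509/512 2037/2048 4075/4096]  R=[8151/8192 1019/1024 255/256 1]  so 16301/16384

16301/16384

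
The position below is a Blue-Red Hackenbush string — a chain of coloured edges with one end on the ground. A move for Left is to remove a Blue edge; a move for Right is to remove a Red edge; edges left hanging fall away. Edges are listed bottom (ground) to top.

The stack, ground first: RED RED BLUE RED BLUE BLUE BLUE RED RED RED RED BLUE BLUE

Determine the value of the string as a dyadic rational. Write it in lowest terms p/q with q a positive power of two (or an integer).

Build value(s[:k]) for k = 1..13, string s = RED RED BLUE RED BLUE BLUE BLUE RED RED RED RED BLUE BLUE.
edge 1 of 13 (RED): { (no moves) | 0 } ⇒ -1
edge 2 of 13 (RED): { (no moves) | -1,0 } ⇒ -2
edge 3 of 13 (BLUE): { -2 | -1,0 } ⇒ -3/2
edge 4 of 13 (RED): { -2 | -3/2,-1,0 } ⇒ -7/4
edge 5 of 13 (BLUE): { -2,-7/4 | -3/2,-1,0 } ⇒ -13/8
edge 6 of 13 (BLUE): { -2,-7/4,-13/8 | -3/2,-1,0 } ⇒ -25/16
edge 7 of 13 (BLUE): { -2,-7/4,-13/8,-25/16 | -3/2,-1,0 } ⇒ -49/32
edge 8 of 13 (RED): { -2,-7/4,-13/8,-25/16 | -49/32,-3/2,-1,0 } ⇒ -99/64
edge 9 of 13 (RED): { -2,-7/4,-13/8,-25/16 | -99/64,-49/32,-3/2,-1,0 } ⇒ -199/128
edge 10 of 13 (RED): { -2,-7/4,-13/8,-25/16 | -199/128,-99/64,-49/32,-3/2,-1,0 } ⇒ -399/256
edge 11 of 13 (RED): { -2,-7/4,-13/8,-25/16 | -399/256,-199/128,-99/64,-49/32,-3/2,-1,0 } ⇒ -799/512
edge 12 of 13 (BLUE): { -2,-7/4,-13/8,-25/16,-799/512 | -399/256,-199/128,-99/64,-49/32,-3/2,-1,0 } ⇒ -1597/1024
edge 13 of 13 (BLUE): { -2,-7/4,-13/8,-25/16,-799/512,-1597/1024 | -399/256,-199/128,-99/64,-49/32,-3/2,-1,0 } ⇒ -3193/2048

-3193/2048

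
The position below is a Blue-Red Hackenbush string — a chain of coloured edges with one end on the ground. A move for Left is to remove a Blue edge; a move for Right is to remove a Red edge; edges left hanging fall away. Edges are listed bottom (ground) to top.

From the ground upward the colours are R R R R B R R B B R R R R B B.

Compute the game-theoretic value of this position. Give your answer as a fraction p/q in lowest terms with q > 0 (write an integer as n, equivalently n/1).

-7801/2048

1 of 15 · R · max L −∞ · min R 0 = -1
2 of 15 · RR · max L −∞ · min R -1 = -2
3 of 15 · RRR · max L −∞ · min R -2 = -3
4 of 15 · RRRR · max L −∞ · min R -3 = -4
5 of 15 · RRRRB · max L -4 · min R -3 = -7/2
6 of 15 · RRRRBR · max L -4 · min R -7/2 = -15/4
7 of 15 · RRRRBRR · max L -4 · min R -15/4 = -31/8
8 of 15 · RRRRBRRB · max L -31/8 · min R -15/4 = -61/16
9 of 15 · RRRRBRRBB · max L -61/16 · min R -15/4 = -121/32
10 of 15 · RRRRBRRBBR · max L -61/16 · min R -121/32 = -243/64
11 of 15 · RRRRBRRBBRR · max L -61/16 · min R -243/64 = -487/128
12 of 15 · RRRRBRRBBRRR · max L -61/16 · min R -487/128 = -975/256
13 of 15 · RRRRBRRBBRRRR · max L -61/16 · min R -975/256 = -1951/512
14 of 15 · RRRRBRRBBRRRRB · max L -1951/512 · min R -975/256 = -3901/1024
15 of 15 · RRRRBRRBBRRRRBB · max L -3901/1024 · min R -975/256 = -7801/2048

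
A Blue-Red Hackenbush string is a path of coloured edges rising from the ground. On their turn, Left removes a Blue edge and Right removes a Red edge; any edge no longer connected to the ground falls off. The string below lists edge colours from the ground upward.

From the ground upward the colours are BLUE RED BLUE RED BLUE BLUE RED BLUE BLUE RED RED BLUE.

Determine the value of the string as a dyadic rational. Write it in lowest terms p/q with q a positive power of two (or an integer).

1459/2048

Build value(s[:k]) for k = 1..12, string s = BLUE RED BLUE RED BLUE BLUE RED BLUE BLUE RED RED BLUE.
B: Left { 0 }, Right { ∅ } — simplest 1
BR: Left { 0 }, Right { 1 } — simplest 1/2
BRB: Left { 0 1/2 }, Right { 1 } — simplest 3/4
BRBR: Left { 0 1/2 }, Right { 3/4 1 } — simplest 5/8
BRBRB: Left { 0 1/2 5/8 }, Right { 3/4 1 } — simplest 11/16
BRBRBB: Left { 0 1/2 5/8 11/16 }, Right { 3/4 1 } — simplest 23/32
BRBRBBR: Left { 0 1/2 5/8 11/16 }, Right { 23/32 3/4 1 } — simplest 45/64
BRBRBBRB: Left { 0 1/2 5/8 11/16 45/64 }, Right { 23/32 3/4 1 } — simplest 91/128
BRBRBBRBB: Left { 0 1/2 5/8 11/16 45/64 91/128 }, Right { 23/32 3/4 1 } — simplest 183/256
BRBRBBRBBR: Left { 0 1/2 5/8 11/16 45/64 91/128 }, Right { 183/256 23/32 3/4 1 } — simplest 365/512
BRBRBBRBBRR: Left { 0 1/2 5/8 11/16 45/64 91/128 }, Right { 365/512 183/256 23/32 3/4 1 } — simplest 729/1024
BRBRBBRBBRRB: Left { 0 1/2 5/8 11/16 45/64 91/128 729/1024 }, Right { 365/512 183/256 23/32 3/4 1 } — simplest 1459/2048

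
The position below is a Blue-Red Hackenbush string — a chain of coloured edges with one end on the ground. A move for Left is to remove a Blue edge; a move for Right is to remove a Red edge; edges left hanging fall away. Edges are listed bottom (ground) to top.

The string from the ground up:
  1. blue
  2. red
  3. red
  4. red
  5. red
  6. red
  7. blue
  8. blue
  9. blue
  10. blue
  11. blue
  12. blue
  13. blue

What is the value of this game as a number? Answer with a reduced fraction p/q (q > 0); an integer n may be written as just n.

255/4096

Recurse on prefixes of the 13-edge string blue red red red red red blue blue blue blue blue blue blue:
b: Left { 0 }, Right { ∅ } → simplest 1
br: Left { 0 }, Right { 1 } → simplest 1/2
brr: Left { 0 }, Right { 1/2; 1 } → simplest 1/4
brrr: Left { 0 }, Right { 1/4; 1/2; 1 } → simplest 1/8
brrrr: Left { 0 }, Right { 1/8; 1/4; 1/2; 1 } → simplest 1/16
brrrrr: Left { 0 }, Right { 1/16; 1/8; 1/4; 1/2; 1 } → simplest 1/32
brrrrrb: Left { 0; 1/32 }, Right { 1/16; 1/8; 1/4; 1/2; 1 } → simplest 3/64
brrrrrbb: Left { 0; 1/32; 3/64 }, Right { 1/16; 1/8; 1/4; 1/2; 1 } → simplest 7/128
brrrrrbbb: Left { 0; 1/32; 3/64; 7/128 }, Right { 1/16; 1/8; 1/4; 1/2; 1 } → simplest 15/256
brrrrrbbbb: Left { 0; 1/32; 3/64; 7/128; 15/256 }, Right { 1/16; 1/8; 1/4; 1/2; 1 } → simplest 31/512
brrrrrbbbbb: Left { 0; 1/32; 3/64; 7/128; 15/256; 31/512 }, Right { 1/16; 1/8; 1/4; 1/2; 1 } → simplest 63/1024
brrrrrbbbbbb: Left { 0; 1/32; 3/64; 7/128; 15/256; 31/512; 63/1024 }, Right { 1/16; 1/8; 1/4; 1/2; 1 } → simplest 127/2048
brrrrrbbbbbbb: Left { 0; 1/32; 3/64; 7/128; 15/256; 31/512; 63/1024; 127/2048 }, Right { 1/16; 1/8; 1/4; 1/2; 1 } → simplest 255/4096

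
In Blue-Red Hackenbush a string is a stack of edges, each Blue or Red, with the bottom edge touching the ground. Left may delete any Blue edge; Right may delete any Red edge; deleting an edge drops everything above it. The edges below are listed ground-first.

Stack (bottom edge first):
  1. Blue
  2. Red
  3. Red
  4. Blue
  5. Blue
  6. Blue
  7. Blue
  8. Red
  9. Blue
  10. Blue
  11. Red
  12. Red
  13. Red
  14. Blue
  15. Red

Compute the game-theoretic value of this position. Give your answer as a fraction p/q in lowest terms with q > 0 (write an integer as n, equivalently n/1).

7877/16384

Prefix values for Blue Red Red Blue Blue Blue Blue Red Blue Blue Red Red Red Blue Red via {L|R} + simplicity:
G(B) = { 0 | (no moves) } — 1
G(BR) = { 0 | 1 } — 1/2
G(BRR) = { 0 | 1/2,1 } — 1/4
G(BRRB) = { 0,1/4 | 1/2,1 } — 3/8
G(BRRBB) = { 0,1/4,3/8 | 1/2,1 } — 7/16
G(BRRBBB) = { 0,1/4,3/8,7/16 | 1/2,1 } — 15/32
G(BRRBBBB) = { 0,1/4,3/8,7/16,15/32 | 1/2,1 } — 31/64
G(BRRBBBBR) = { 0,1/4,3/8,7/16,15/32 | 31/64,1/2,1 } — 61/128
G(BRRBBBBRB) = { 0,1/4,3/8,7/16,15/32,61/128 | 31/64,1/2,1 } — 123/256
G(BRRBBBBRBB) = { 0,1/4,3/8,7/16,15/32,61/128,123/256 | 31/64,1/2,1 } — 247/512
G(BRRBBBBRBBR) = { 0,1/4,3/8,7/16,15/32,61/128,123/256 | 247/512,31/64,1/2,1 } — 493/1024
G(BRRBBBBRBBRR) = { 0,1/4,3/8,7/16,15/32,61/128,123/256 | 493/1024,247/512,31/64,1/2,1 } — 985/2048
G(BRRBBBBRBBRRR) = { 0,1/4,3/8,7/16,15/32,61/128,123/256 | 985/2048,493/1024,247/512,31/64,1/2,1 } — 1969/4096
G(BRRBBBBRBBRRRB) = { 0,1/4,3/8,7/16,15/32,61/128,123/256,1969/4096 | 985/2048,493/1024,247/512,31/64,1/2,1 } — 3939/8192
G(BRRBBBBRBBRRRBR) = { 0,1/4,3/8,7/16,15/32,61/128,123/256,1969/4096 | 3939/8192,985/2048,493/1024,247/512,31/64,1/2,1 } — 7877/16384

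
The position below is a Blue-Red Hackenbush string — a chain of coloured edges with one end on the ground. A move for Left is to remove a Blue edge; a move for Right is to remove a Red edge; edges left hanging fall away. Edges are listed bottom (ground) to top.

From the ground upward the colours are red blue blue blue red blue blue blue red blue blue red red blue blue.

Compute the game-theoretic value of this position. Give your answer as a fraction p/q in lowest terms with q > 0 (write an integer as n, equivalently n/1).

-2201/16384

Prefix values for red blue blue blue red blue blue blue red blue blue red red blue blue via {L|R} + simplicity:
edge 1 of 15 (red): { — | 0 } so -1
edge 2 of 15 (blue): { -1 | 0 } so -1/2
edge 3 of 15 (blue): { -1 -1/2 | 0 } so -1/4
edge 4 of 15 (blue): { -1 -1/2 -1/4 | 0 } so -1/8
edge 5 of 15 (red): { -1 -1/2 -1/4 | -1/8 0 } so -3/16
edge 6 of 15 (blue): { -1 -1/2 -1/4 -3/16 | -1/8 0 } so -5/32
edge 7 of 15 (blue): { -1 -1/2 -1/4 -3/16 -5/32 | -1/8 0 } so -9/64
edge 8 of 15 (blue): { -1 -1/2 -1/4 -3/16 -5/32 -9/64 | -1/8 0 } so -17/128
edge 9 of 15 (red): { -1 -1/2 -1/4 -3/16 -5/32 -9/64 | -17/128 -1/8 0 } so -35/256
edge 10 of 15 (blue): { -1 -1/2 -1/4 -3/16 -5/32 -9/64 -35/256 | -17/128 -1/8 0 } so -69/512
edge 11 of 15 (blue): { -1 -1/2 -1/4 -3/16 -5/32 -9/64 -35/256 -69/512 | -17/128 -1/8 0 } so -137/1024
edge 12 of 15 (red): { -1 -1/2 -1/4 -3/16 -5/32 -9/64 -35/256 -69/512 | -137/1024 -17/128 -1/8 0 } so -275/2048
edge 13 of 15 (red): { -1 -1/2 -1/4 -3/16 -5/32 -9/64 -35/256 -69/512 | -275/2048 -137/1024 -17/128 -1/8 0 } so -551/4096
edge 14 of 15 (blue): { -1 -1/2 -1/4 -3/16 -5/32 -9/64 -35/256 -69/512 -551/4096 | -275/2048 -137/1024 -17/128 -1/8 0 } so -1101/8192
edge 15 of 15 (blue): { -1 -1/2 -1/4 -3/16 -5/32 -9/64 -35/256 -69/512 -551/4096 -1101/8192 | -275/2048 -137/1024 -17/128 -1/8 0 } so -2201/16384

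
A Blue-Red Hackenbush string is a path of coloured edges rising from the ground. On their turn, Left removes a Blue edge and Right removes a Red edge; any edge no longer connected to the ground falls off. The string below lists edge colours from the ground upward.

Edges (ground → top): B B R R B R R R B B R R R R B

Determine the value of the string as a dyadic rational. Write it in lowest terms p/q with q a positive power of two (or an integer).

B: Left { 0 }, Right { — } so simplest 1
BB: Left { 0; 1 }, Right { — } so simplest 2
BBR: Left { 0; 1 }, Right { 2 } so simplest 3/2
BBRR: Left { 0; 1 }, Right { 3/2; 2 } so simplest 5/4
BBRRB: Left { 0; 1; 5/4 }, Right { 3/2; 2 } so simplest 11/8
BBRRBR: Left { 0; 1; 5/4 }, Right { 11/8; 3/2; 2 } so simplest 21/16
BBRRBRR: Left { 0; 1; 5/4 }, Right { 21/16; 11/8; 3/2; 2 } so simplest 41/32
BBRRBRRR: Left { 0; 1; 5/4 }, Right { 41/32; 21/16; 11/8; 3/2; 2 } so simplest 81/64
BBRRBRRRB: Left { 0; 1; 5/4; 81/64 }, Right { 41/32; 21/16; 11/8; 3/2; 2 } so simplest 163/128
BBRRBRRRBB: Left { 0; 1; 5/4; 81/64; 163/128 }, Right { 41/32; 21/16; 11/8; 3/2; 2 } so simplest 327/256
BBRRBRRRBBR: Left { 0; 1; 5/4; 81/64; 163/128 }, Right { 327/256; 41/32; 21/16; 11/8; 3/2; 2 } so simplest 653/512
BBRRBRRRBBRR: Left { 0; 1; 5/4; 81/64; 163/128 }, Right { 653/512; 327/256; 41/32; 21/16; 11/8; 3/2; 2 } so simplest 1305/1024
BBRRBRRRBBRRR: Left { 0; 1; 5/4; 81/64; 163/128 }, Right { 1305/1024; 653/512; 327/256; 41/32; 21/16; 11/8; 3/2; 2 } so simplest 2609/2048
BBRRBRRRBBRRRR: Left { 0; 1; 5/4; 81/64; 163/128 }, Right { 2609/2048; 1305/1024; 653/512; 327/256; 41/32; 21/16; 11/8; 3/2; 2 } so simplest 5217/4096
BBRRBRRRBBRRRRB: Left { 0; 1; 5/4; 81/64; 163/128; 5217/4096 }, Right { 2609/2048; 1305/1024; 653/512; 327/256; 41/32; 21/16; 11/8; 3/2; 2 } so simplest 10435/8192

10435/8192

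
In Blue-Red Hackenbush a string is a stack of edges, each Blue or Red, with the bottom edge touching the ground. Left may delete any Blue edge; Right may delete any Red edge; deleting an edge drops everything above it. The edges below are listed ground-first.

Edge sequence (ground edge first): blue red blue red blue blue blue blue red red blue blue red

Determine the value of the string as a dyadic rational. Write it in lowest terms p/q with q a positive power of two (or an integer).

Build g(s[:k]) for k = 1..13, string s = blue red blue red blue blue blue blue red red blue blue red.
b: Left { 0 }, Right {  } ⇒ simplest 1
br: Left { 0 }, Right { 1 } ⇒ simplest 1/2
brb: Left { 0,1/2 }, Right { 1 } ⇒ simplest 3/4
brbr: Left { 0,1/2 }, Right { 3/4,1 } ⇒ simplest 5/8
brbrb: Left { 0,1/2,5/8 }, Right { 3/4,1 } ⇒ simplest 11/16
brbrbb: Left { 0,1/2,5/8,11/16 }, Right { 3/4,1 } ⇒ simplest 23/32
brbrbbb: Left { 0,1/2,5/8,11/16,23/32 }, Right { 3/4,1 } ⇒ simplest 47/64
brbrbbbb: Left { 0,1/2,5/8,11/16,23/32,47/64 }, Right { 3/4,1 } ⇒ simplest 95/128
brbrbbbbr: Left { 0,1/2,5/8,11/16,23/32,47/64 }, Right { 95/128,3/4,1 } ⇒ simplest 189/256
brbrbbbbrr: Left { 0,1/2,5/8,11/16,23/32,47/64 }, Right { 189/256,95/128,3/4,1 } ⇒ simplest 377/512
brbrbbbbrrb: Left { 0,1/2,5/8,11/16,23/32,47/64,377/512 }, Right { 189/256,95/128,3/4,1 } ⇒ simplest 755/1024
brbrbbbbrrbb: Left { 0,1/2,5/8,11/16,23/32,47/64,377/512,755/1024 }, Right { 189/256,95/128,3/4,1 } ⇒ simplest 1511/2048
brbrbbbbrrbbr: Left { 0,1/2,5/8,11/16,23/32,47/64,377/512,755/1024 }, Right { 1511/2048,189/256,95/128,3/4,1 } ⇒ simplest 3021/4096

3021/4096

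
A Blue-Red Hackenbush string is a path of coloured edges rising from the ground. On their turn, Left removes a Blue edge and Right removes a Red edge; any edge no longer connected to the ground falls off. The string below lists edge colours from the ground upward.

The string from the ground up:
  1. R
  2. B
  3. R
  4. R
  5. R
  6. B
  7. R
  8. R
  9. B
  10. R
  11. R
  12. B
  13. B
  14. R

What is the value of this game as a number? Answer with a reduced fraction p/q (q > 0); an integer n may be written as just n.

-7603/8192

edge 1 of 14 (R): { — | 0 } — -1
edge 2 of 14 (B): { -1 | 0 } — -1/2
edge 3 of 14 (R): { -1 | -1/2 0 } — -3/4
edge 4 of 14 (R): { -1 | -3/4 -1/2 0 } — -7/8
edge 5 of 14 (R): { -1 | -7/8 -3/4 -1/2 0 } — -15/16
edge 6 of 14 (B): { -1 -15/16 | -7/8 -3/4 -1/2 0 } — -29/32
edge 7 of 14 (R): { -1 -15/16 | -29/32 -7/8 -3/4 -1/2 0 } — -59/64
edge 8 of 14 (R): { -1 -15/16 | -59/64 -29/32 -7/8 -3/4 -1/2 0 } — -119/128
edge 9 of 14 (B): { -1 -15/16 -119/128 | -59/64 -29/32 -7/8 -3/4 -1/2 0 } — -237/256
edge 10 of 14 (R): { -1 -15/16 -119/128 | -237/256 -59/64 -29/32 -7/8 -3/4 -1/2 0 } — -475/512
edge 11 of 14 (R): { -1 -15/16 -119/128 | -475/512 -237/256 -59/64 -29/32 -7/8 -3/4 -1/2 0 } — -951/1024
edge 12 of 14 (B): { -1 -15/16 -119/128 -951/1024 | -475/512 -237/256 -59/64 -29/32 -7/8 -3/4 -1/2 0 } — -1901/2048
edge 13 of 14 (B): { -1 -15/16 -119/128 -951/1024 -1901/2048 | -475/512 -237/256 -59/64 -29/32 -7/8 -3/4 -1/2 0 } — -3801/4096
edge 14 of 14 (R): { -1 -15/16 -119/128 -951/1024 -1901/2048 | -3801/4096 -475/512 -237/256 -59/64 -29/32 -7/8 -3/4 -1/2 0 } — -7603/8192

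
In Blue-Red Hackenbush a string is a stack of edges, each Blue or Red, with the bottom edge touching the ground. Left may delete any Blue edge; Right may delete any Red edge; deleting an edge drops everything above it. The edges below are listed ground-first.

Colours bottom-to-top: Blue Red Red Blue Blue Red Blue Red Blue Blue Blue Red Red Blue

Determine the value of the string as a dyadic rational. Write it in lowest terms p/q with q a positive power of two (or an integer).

3443/8192

Build value(s[:k]) for k = 1..14, string s = Blue Red Red Blue Blue Red Blue Red Blue Blue Blue Red Red Blue.
value(B) = { 0 |  } — 1
value(BR) = { 0 | 1 } — 1/2
value(BRR) = { 0 | 1/2 1 } — 1/4
value(BRRB) = { 0 1/4 | 1/2 1 } — 3/8
value(BRRBB) = { 0 1/4 3/8 | 1/2 1 } — 7/16
value(BRRBBR) = { 0 1/4 3/8 | 7/16 1/2 1 } — 13/32
value(BRRBBRB) = { 0 1/4 3/8 13/32 | 7/16 1/2 1 } — 27/64
value(BRRBBRBR) = { 0 1/4 3/8 13/32 | 27/64 7/16 1/2 1 } — 53/128
value(BRRBBRBRB) = { 0 1/4 3/8 13/32 53/128 | 27/64 7/16 1/2 1 } — 107/256
value(BRRBBRBRBB) = { 0 1/4 3/8 13/32 53/128 107/256 | 27/64 7/16 1/2 1 } — 215/512
value(BRRBBRBRBBB) = { 0 1/4 3/8 13/32 53/128 107/256 215/512 | 27/64 7/16 1/2 1 } — 431/1024
value(BRRBBRBRBBBR) = { 0 1/4 3/8 13/32 53/128 107/256 215/512 | 431/1024 27/64 7/16 1/2 1 } — 861/2048
value(BRRBBRBRBBBRR) = { 0 1/4 3/8 13/32 53/128 107/256 215/512 | 861/2048 431/1024 27/64 7/16 1/2 1 } — 1721/4096
value(BRRBBRBRBBBRRB) = { 0 1/4 3/8 13/32 53/128 107/256 215/512 1721/4096 | 861/2048 431/1024 27/64 7/16 1/2 1 } — 3443/8192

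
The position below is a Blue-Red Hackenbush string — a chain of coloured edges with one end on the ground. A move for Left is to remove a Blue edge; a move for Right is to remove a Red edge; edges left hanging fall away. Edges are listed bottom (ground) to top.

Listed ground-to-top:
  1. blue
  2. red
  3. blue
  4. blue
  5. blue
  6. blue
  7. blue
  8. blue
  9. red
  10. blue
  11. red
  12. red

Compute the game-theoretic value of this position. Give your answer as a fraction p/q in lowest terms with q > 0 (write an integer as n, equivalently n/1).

2025/2048

value_1 [b]  L=[0]  R=[—]  = 1
value_2 [br]  L=[0]  R=[1]  = 1/2
value_3 [brb]  L=[0 1/2]  R=[1]  = 3/4
value_4 [brbb]  L=[0 1/2 3/4]  R=[1]  = 7/8
value_5 [brbbb]  L=[0 1/2 3/4 7/8]  R=[1]  = 15/16
value_6 [brbbbb]  L=[0 1/2 3/4 7/8 15/16]  R=[1]  = 31/32
value_7 [brbbbbb]  L=[0 1/2 3/4 7/8 15/16 31/32]  R=[1]  = 63/64
value_8 [brbbbbbb]  L=[0 1/2 3/4 7/8 15/16 31/32 63/64]  R=[1]  = 127/128
value_9 [brbbbbbbr]  L=[0 1/2 3/4 7/8 15/16 31/32 63/64]  R=[127/128 1]  = 253/256
value_10 [brbbbbbbrb]  L=[0 1/2 3/4 7/8 15/16 31/32 63/64 253/256]  R=[127/128 1]  = 507/512
value_11 [brbbbbbbrbr]  L=[0 1/2 3/4 7/8 15/16 31/32 63/64 253/256]  R=[507/512 127/128 1]  = 1013/1024
value_12 [brbbbbbbrbrr]  L=[0 1/2 3/4 7/8 15/16 31/32 63/64 253/256]  R=[1013/1024 507/512 127/128 1]  = 2025/2048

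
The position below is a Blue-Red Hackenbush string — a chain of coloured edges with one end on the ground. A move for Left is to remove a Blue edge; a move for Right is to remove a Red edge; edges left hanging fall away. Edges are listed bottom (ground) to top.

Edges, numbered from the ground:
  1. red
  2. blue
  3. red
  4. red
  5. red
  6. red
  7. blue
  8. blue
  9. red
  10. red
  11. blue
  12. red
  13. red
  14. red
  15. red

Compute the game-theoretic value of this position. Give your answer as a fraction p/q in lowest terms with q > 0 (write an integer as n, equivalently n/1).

-15583/16384

1 of 15 · r · max L −∞ · min R 0 — -1
2 of 15 · rb · max L -1 · min R 0 — -1/2
3 of 15 · rbr · max L -1 · min R -1/2 — -3/4
4 of 15 · rbrr · max L -1 · min R -3/4 — -7/8
5 of 15 · rbrrr · max L -1 · min R -7/8 — -15/16
6 of 15 · rbrrrr · max L -1 · min R -15/16 — -31/32
7 of 15 · rbrrrrb · max L -31/32 · min R -15/16 — -61/64
8 of 15 · rbrrrrbb · max L -61/64 · min R -15/16 — -121/128
9 of 15 · rbrrrrbbr · max L -61/64 · min R -121/128 — -243/256
10 of 15 · rbrrrrbbrr · max L -61/64 · min R -243/256 — -487/512
11 of 15 · rbrrrrbbrrb · max L -487/512 · min R -243/256 — -973/1024
12 of 15 · rbrrrrbbrrbr · max L -487/512 · min R -973/1024 — -1947/2048
13 of 15 · rbrrrrbbrrbrr · max L -487/512 · min R -1947/2048 — -3895/4096
14 of 15 · rbrrrrbbrrbrrr · max L -487/512 · min R -3895/4096 — -7791/8192
15 of 15 · rbrrrrbbrrbrrrr · max L -487/512 · min R -7791/8192 — -15583/16384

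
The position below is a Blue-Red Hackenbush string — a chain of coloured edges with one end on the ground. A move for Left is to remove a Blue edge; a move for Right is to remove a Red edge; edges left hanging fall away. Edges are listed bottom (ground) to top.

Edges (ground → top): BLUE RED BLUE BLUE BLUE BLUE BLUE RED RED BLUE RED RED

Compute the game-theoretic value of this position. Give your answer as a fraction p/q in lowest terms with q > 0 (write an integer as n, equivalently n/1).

Recurse on prefixes of the 12-edge string BLUE RED BLUE BLUE BLUE BLUE BLUE RED RED BLUE RED RED:
edge 1 of 12 (BLUE): { 0 |  } -> 1
edge 2 of 12 (RED): { 0 | 1 } -> 1/2
edge 3 of 12 (BLUE): { 0,1/2 | 1 } -> 3/4
edge 4 of 12 (BLUE): { 0,1/2,3/4 | 1 } -> 7/8
edge 5 of 12 (BLUE): { 0,1/2,3/4,7/8 | 1 } -> 15/16
edge 6 of 12 (BLUE): { 0,1/2,3/4,7/8,15/16 | 1 } -> 31/32
edge 7 of 12 (BLUE): { 0,1/2,3/4,7/8,15/16,31/32 | 1 } -> 63/64
edge 8 of 12 (RED): { 0,1/2,3/4,7/8,15/16,31/32 | 63/64,1 } -> 125/128
edge 9 of 12 (RED): { 0,1/2,3/4,7/8,15/16,31/32 | 125/128,63/64,1 } -> 249/256
edge 10 of 12 (BLUE): { 0,1/2,3/4,7/8,15/16,31/32,249/256 | 125/128,63/64,1 } -> 499/512
edge 11 of 12 (RED): { 0,1/2,3/4,7/8,15/16,31/32,249/256 | 499/512,125/128,63/64,1 } -> 997/1024
edge 12 of 12 (RED): { 0,1/2,3/4,7/8,15/16,31/32,249/256 | 997/1024,499/512,125/128,63/64,1 } -> 1993/2048

1993/2048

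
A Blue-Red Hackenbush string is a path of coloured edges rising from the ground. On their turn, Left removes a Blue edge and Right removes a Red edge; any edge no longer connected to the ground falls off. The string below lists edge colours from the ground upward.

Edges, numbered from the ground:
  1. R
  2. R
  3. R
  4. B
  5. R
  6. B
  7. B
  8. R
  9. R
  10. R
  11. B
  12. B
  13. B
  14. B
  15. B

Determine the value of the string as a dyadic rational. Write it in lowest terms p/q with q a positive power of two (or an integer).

1 of 15 · R · max L −∞ · min R 0 ⇒ -1
2 of 15 · RR · max L −∞ · min R -1 ⇒ -2
3 of 15 · RRR · max L −∞ · min R -2 ⇒ -3
4 of 15 · RRRB · max L -3 · min R -2 ⇒ -5/2
5 of 15 · RRRBR · max L -3 · min R -5/2 ⇒ -11/4
6 of 15 · RRRBRB · max L -11/4 · min R -5/2 ⇒ -21/8
7 of 15 · RRRBRBB · max L -21/8 · min R -5/2 ⇒ -41/16
8 of 15 · RRRBRBBR · max L -21/8 · min R -41/16 ⇒ -83/32
9 of 15 · RRRBRBBRR · max L -21/8 · min R -83/32 ⇒ -167/64
10 of 15 · RRRBRBBRRR · max L -21/8 · min R -167/64 ⇒ -335/128
11 of 15 · RRRBRBBRRRB · max L -335/128 · min R -167/64 ⇒ -669/256
12 of 15 · RRRBRBBRRRBB · max L -669/256 · min R -167/64 ⇒ -1337/512
13 of 15 · RRRBRBBRRRBBB · max L -1337/512 · min R -167/64 ⇒ -2673/1024
14 of 15 · RRRBRBBRRRBBBB · max L -2673/1024 · min R -167/64 ⇒ -5345/2048
15 of 15 · RRRBRBBRRRBBBBB · max L -5345/2048 · min R -167/64 ⇒ -10689/4096

-10689/4096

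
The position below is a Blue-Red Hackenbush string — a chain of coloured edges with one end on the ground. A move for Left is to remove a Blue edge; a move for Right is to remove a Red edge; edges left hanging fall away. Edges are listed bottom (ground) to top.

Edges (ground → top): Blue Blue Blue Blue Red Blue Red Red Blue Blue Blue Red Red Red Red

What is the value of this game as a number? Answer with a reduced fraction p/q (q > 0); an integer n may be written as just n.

Recurse on prefixes of the 15-edge string Blue Blue Blue Blue Red Blue Red Red Blue Blue Blue Red Red Red Red:
g_1 [B]  L=[0]  R=[∅]  ⇒ 1
g_2 [BB]  L=[0, 1]  R=[∅]  ⇒ 2
g_3 [BBB]  L=[0, 1, 2]  R=[∅]  ⇒ 3
g_4 [BBBB]  L=[0, 1, 2, 3]  R=[∅]  ⇒ 4
g_5 [BBBBR]  L=[0, 1, 2, 3]  R=[4]  ⇒ 7/2
g_6 [BBBBRB]  L=[0, 1, 2, 3, 7/2]  R=[4]  ⇒ 15/4
g_7 [BBBBRBR]  L=[0, 1, 2, 3, 7/2]  R=[15/4, 4]  ⇒ 29/8
g_8 [BBBBRBRR]  L=[0, 1, 2, 3, 7/2]  R=[29/8, 15/4, 4]  ⇒ 57/16
g_9 [BBBBRBRRB]  L=[0, 1, 2, 3, 7/2, 57/16]  R=[29/8, 15/4, 4]  ⇒ 115/32
g_10 [BBBBRBRRBB]  L=[0, 1, 2, 3, 7/2, 57/16, 115/32]  R=[29/8, 15/4, 4]  ⇒ 231/64
g_11 [BBBBRBRRBBB]  L=[0, 1, 2, 3, 7/2, 57/16, 115/32, 231/64]  R=[29/8, 15/4, 4]  ⇒ 463/128
g_12 [BBBBRBRRBBBR]  L=[0, 1, 2, 3, 7/2, 57/16, 115/32, 231/64]  R=[463/128, 29/8, 15/4, 4]  ⇒ 925/256
g_13 [BBBBRBRRBBBRR]  L=[0, 1, 2, 3, 7/2, 57/16, 115/32, 231/64]  R=[925/256, 463/128, 29/8, 15/4, 4]  ⇒ 1849/512
g_14 [BBBBRBRRBBBRRR]  L=[0, 1, 2, 3, 7/2, 57/16, 115/32, 231/64]  R=[1849/512, 925/256, 463/128, 29/8, 15/4, 4]  ⇒ 3697/1024
g_15 [BBBBRBRRBBBRRRR]  L=[0, 1, 2, 3, 7/2, 57/16, 115/32, 231/64]  R=[3697/1024, 1849/512, 925/256, 463/128, 29/8, 15/4, 4]  ⇒ 7393/2048

7393/2048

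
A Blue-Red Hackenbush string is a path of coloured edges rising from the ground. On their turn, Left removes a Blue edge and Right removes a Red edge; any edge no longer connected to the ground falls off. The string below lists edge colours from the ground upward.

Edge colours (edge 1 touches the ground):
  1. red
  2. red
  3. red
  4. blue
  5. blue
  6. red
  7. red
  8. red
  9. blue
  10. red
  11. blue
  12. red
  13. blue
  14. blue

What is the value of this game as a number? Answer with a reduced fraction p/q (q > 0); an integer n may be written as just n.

-5033/2048

edge 1 of 14 (red): { (no moves) | 0 } => -1
edge 2 of 14 (red): { (no moves) | -1,0 } => -2
edge 3 of 14 (red): { (no moves) | -2,-1,0 } => -3
edge 4 of 14 (blue): { -3 | -2,-1,0 } => -5/2
edge 5 of 14 (blue): { -3,-5/2 | -2,-1,0 } => -9/4
edge 6 of 14 (red): { -3,-5/2 | -9/4,-2,-1,0 } => -19/8
edge 7 of 14 (red): { -3,-5/2 | -19/8,-9/4,-2,-1,0 } => -39/16
edge 8 of 14 (red): { -3,-5/2 | -39/16,-19/8,-9/4,-2,-1,0 } => -79/32
edge 9 of 14 (blue): { -3,-5/2,-79/32 | -39/16,-19/8,-9/4,-2,-1,0 } => -157/64
edge 10 of 14 (red): { -3,-5/2,-79/32 | -157/64,-39/16,-19/8,-9/4,-2,-1,0 } => -315/128
edge 11 of 14 (blue): { -3,-5/2,-79/32,-315/128 | -157/64,-39/16,-19/8,-9/4,-2,-1,0 } => -629/256
edge 12 of 14 (red): { -3,-5/2,-79/32,-315/128 | -629/256,-157/64,-39/16,-19/8,-9/4,-2,-1,0 } => -1259/512
edge 13 of 14 (blue): { -3,-5/2,-79/32,-315/128,-1259/512 | -629/256,-157/64,-39/16,-19/8,-9/4,-2,-1,0 } => -2517/1024
edge 14 of 14 (blue): { -3,-5/2,-79/32,-315/128,-1259/512,-2517/1024 | -629/256,-157/64,-39/16,-19/8,-9/4,-2,-1,0 } => -5033/2048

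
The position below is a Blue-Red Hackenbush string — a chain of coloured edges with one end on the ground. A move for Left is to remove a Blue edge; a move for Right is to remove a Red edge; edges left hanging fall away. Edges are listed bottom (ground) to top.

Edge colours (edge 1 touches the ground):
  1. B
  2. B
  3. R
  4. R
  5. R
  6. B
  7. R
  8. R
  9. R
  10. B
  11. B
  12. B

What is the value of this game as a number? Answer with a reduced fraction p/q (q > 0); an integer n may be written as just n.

1167/1024

step 1: add B to get B; options L={ 0 } R={ — } — 1
step 2: add B to get BB; options L={ 0 1 } R={ — } — 2
step 3: add R to get BBR; options L={ 0 1 } R={ 2 } — 3/2
step 4: add R to get BBRR; options L={ 0 1 } R={ 3/2 2 } — 5/4
step 5: add R to get BBRRR; options L={ 0 1 } R={ 5/4 3/2 2 } — 9/8
step 6: add B to get BBRRRB; options L={ 0 1 9/8 } R={ 5/4 3/2 2 } — 19/16
step 7: add R to get BBRRRBR; options L={ 0 1 9/8 } R={ 19/16 5/4 3/2 2 } — 37/32
step 8: add R to get BBRRRBRR; options L={ 0 1 9/8 } R={ 37/32 19/16 5/4 3/2 2 } — 73/64
step 9: add R to get BBRRRBRRR; options L={ 0 1 9/8 } R={ 73/64 37/32 19/16 5/4 3/2 2 } — 145/128
step 10: add B to get BBRRRBRRRB; options L={ 0 1 9/8 145/128 } R={ 73/64 37/32 19/16 5/4 3/2 2 } — 291/256
step 11: add B to get BBRRRBRRRBB; options L={ 0 1 9/8 145/128 291/256 } R={ 73/64 37/32 19/16 5/4 3/2 2 } — 583/512
step 12: add B to get BBRRRBRRRBBB; options L={ 0 1 9/8 145/128 291/256 583/512 } R={ 73/64 37/32 19/16 5/4 3/2 2 } — 1167/1024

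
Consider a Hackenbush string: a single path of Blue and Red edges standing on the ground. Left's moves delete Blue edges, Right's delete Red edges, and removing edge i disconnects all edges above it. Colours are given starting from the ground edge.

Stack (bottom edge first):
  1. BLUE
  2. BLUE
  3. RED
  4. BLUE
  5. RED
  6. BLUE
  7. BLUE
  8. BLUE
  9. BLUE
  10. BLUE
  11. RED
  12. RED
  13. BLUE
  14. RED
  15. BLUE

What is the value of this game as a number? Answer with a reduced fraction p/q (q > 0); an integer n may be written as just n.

Recurse on prefixes of the 15-edge string BLUE BLUE RED BLUE RED BLUE BLUE BLUE BLUE BLUE RED RED BLUE RED BLUE:
g_1 [B]  L=[0]  R=[none]  -> 1
g_2 [BB]  L=[0; 1]  R=[none]  -> 2
g_3 [BBR]  L=[0; 1]  R=[2]  -> 3/2
g_4 [BBRB]  L=[0; 1; 3/2]  R=[2]  -> 7/4
g_5 [BBRBR]  L=[0; 1; 3/2]  R=[7/4; 2]  -> 13/8
g_6 [BBRBRB]  L=[0; 1; 3/2; 13/8]  R=[7/4; 2]  -> 27/16
g_7 [BBRBRBB]  L=[0; 1; 3/2; 13/8; 27/16]  R=[7/4; 2]  -> 55/32
g_8 [BBRBRBBB]  L=[0; 1; 3/2; 13/8; 27/16; 55/32]  R=[7/4; 2]  -> 111/64
g_9 [BBRBRBBBB]  L=[0; 1; 3/2; 13/8; 27/16; 55/32; 111/64]  R=[7/4; 2]  -> 223/128
g_10 [BBRBRBBBBB]  L=[0; 1; 3/2; 13/8; 27/16; 55/32; 111/64; 223/128]  R=[7/4; 2]  -> 447/256
g_11 [BBRBRBBBBBR]  L=[0; 1; 3/2; 13/8; 27/16; 55/32; 111/64; 223/128]  R=[447/256; 7/4; 2]  -> 893/512
g_12 [BBRBRBBBBBRR]  L=[0; 1; 3/2; 13/8; 27/16; 55/32; 111/64; 223/128]  R=[893/512; 447/256; 7/4; 2]  -> 1785/1024
g_13 [BBRBRBBBBBRRB]  L=[0; 1; 3/2; 13/8; 27/16; 55/32; 111/64; 223/128; 1785/1024]  R=[893/512; 447/256; 7/4; 2]  -> 3571/2048
g_14 [BBRBRBBBBBRRBR]  L=[0; 1; 3/2; 13/8; 27/16; 55/32; 111/64; 223/128; 1785/1024]  R=[3571/2048; 893/512; 447/256; 7/4; 2]  -> 7141/4096
g_15 [BBRBRBBBBBRRBRB]  L=[0; 1; 3/2; 13/8; 27/16; 55/32; 111/64; 223/128; 1785/1024; 7141/4096]  R=[3571/2048; 893/512; 447/256; 7/4; 2]  -> 14283/8192

14283/8192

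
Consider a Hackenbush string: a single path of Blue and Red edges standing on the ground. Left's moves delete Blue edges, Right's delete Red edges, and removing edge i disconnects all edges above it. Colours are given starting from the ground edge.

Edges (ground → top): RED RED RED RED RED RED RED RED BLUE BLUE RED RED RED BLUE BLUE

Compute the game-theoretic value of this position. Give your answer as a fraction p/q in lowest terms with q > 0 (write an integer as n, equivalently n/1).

Prefix values for RED RED RED RED RED RED RED RED BLUE BLUE RED RED RED BLUE BLUE via {L|R} + simplicity:
edge 1 of 15 (RED): {  | 0 } — -1
edge 2 of 15 (RED): {  | -1,0 } — -2
edge 3 of 15 (RED): {  | -2,-1,0 } — -3
edge 4 of 15 (RED): {  | -3,-2,-1,0 } — -4
edge 5 of 15 (RED): {  | -4,-3,-2,-1,0 } — -5
edge 6 of 15 (RED): {  | -5,-4,-3,-2,-1,0 } — -6
edge 7 of 15 (RED): {  | -6,-5,-4,-3,-2,-1,0 } — -7
edge 8 of 15 (RED): {  | -7,-6,-5,-4,-3,-2,-1,0 } — -8
edge 9 of 15 (BLUE): { -8 | -7,-6,-5,-4,-3,-2,-1,0 } — -15/2
edge 10 of 15 (BLUE): { -8,-15/2 | -7,-6,-5,-4,-3,-2,-1,0 } — -29/4
edge 11 of 15 (RED): { -8,-15/2 | -29/4,-7,-6,-5,-4,-3,-2,-1,0 } — -59/8
edge 12 of 15 (RED): { -8,-15/2 | -59/8,-29/4,-7,-6,-5,-4,-3,-2,-1,0 } — -119/16
edge 13 of 15 (RED): { -8,-15/2 | -119/16,-59/8,-29/4,-7,-6,-5,-4,-3,-2,-1,0 } — -239/32
edge 14 of 15 (BLUE): { -8,-15/2,-239/32 | -119/16,-59/8,-29/4,-7,-6,-5,-4,-3,-2,-1,0 } — -477/64
edge 15 of 15 (BLUE): { -8,-15/2,-239/32,-477/64 | -119/16,-59/8,-29/4,-7,-6,-5,-4,-3,-2,-1,0 } — -953/128

-953/128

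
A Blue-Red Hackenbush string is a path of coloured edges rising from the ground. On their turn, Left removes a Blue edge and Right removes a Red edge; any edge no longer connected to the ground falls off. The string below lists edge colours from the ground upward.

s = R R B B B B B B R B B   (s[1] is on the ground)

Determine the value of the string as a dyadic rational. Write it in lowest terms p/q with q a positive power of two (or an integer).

-521/512

Recurse on prefixes of the 11-edge string R R B B B B B B R B B:
step 1: add R to get R; options L={  } R={ 0 } = -1
step 2: add R to get RR; options L={  } R={ -1 0 } = -2
step 3: add B to get RRB; options L={ -2 } R={ -1 0 } = -3/2
step 4: add B to get RRBB; options L={ -2 -3/2 } R={ -1 0 } = -5/4
step 5: add B to get RRBBB; options L={ -2 -3/2 -5/4 } R={ -1 0 } = -9/8
step 6: add B to get RRBBBB; options L={ -2 -3/2 -5/4 -9/8 } R={ -1 0 } = -17/16
step 7: add B to get RRBBBBB; options L={ -2 -3/2 -5/4 -9/8 -17/16 } R={ -1 0 } = -33/32
step 8: add B to get RRBBBBBB; options L={ -2 -3/2 -5/4 -9/8 -17/16 -33/32 } R={ -1 0 } = -65/64
step 9: add R to get RRBBBBBBR; options L={ -2 -3/2 -5/4 -9/8 -17/16 -33/32 } R={ -65/64 -1 0 } = -131/128
step 10: add B to get RRBBBBBBRB; options L={ -2 -3/2 -5/4 -9/8 -17/16 -33/32 -131/128 } R={ -65/64 -1 0 } = -261/256
step 11: add B to get RRBBBBBBRBB; options L={ -2 -3/2 -5/4 -9/8 -17/16 -33/32 -131/128 -261/256 } R={ -65/64 -1 0 } = -521/512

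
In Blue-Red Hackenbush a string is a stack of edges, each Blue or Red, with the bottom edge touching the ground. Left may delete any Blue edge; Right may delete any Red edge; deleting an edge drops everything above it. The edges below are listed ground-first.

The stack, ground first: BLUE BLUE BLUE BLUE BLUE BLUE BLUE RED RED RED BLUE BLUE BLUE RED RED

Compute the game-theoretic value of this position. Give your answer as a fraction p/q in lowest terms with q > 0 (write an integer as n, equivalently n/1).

1593/256

B: Left { 0 }, Right { (no moves) } gives simplest 1
BB: Left { 0 1 }, Right { (no moves) } gives simplest 2
BBB: Left { 0 1 2 }, Right { (no moves) } gives simplest 3
BBBB: Left { 0 1 2 3 }, Right { (no moves) } gives simplest 4
BBBBB: Left { 0 1 2 3 4 }, Right { (no moves) } gives simplest 5
BBBBBB: Left { 0 1 2 3 4 5 }, Right { (no moves) } gives simplest 6
BBBBBBB: Left { 0 1 2 3 4 5 6 }, Right { (no moves) } gives simplest 7
BBBBBBBR: Left { 0 1 2 3 4 5 6 }, Right { 7 } gives simplest 13/2
BBBBBBBRR: Left { 0 1 2 3 4 5 6 }, Right { 13/2 7 } gives simplest 25/4
BBBBBBBRRR: Left { 0 1 2 3 4 5 6 }, Right { 25/4 13/2 7 } gives simplest 49/8
BBBBBBBRRRB: Left { 0 1 2 3 4 5 6 49/8 }, Right { 25/4 13/2 7 } gives simplest 99/16
BBBBBBBRRRBB: Left { 0 1 2 3 4 5 6 49/8 99/16 }, Right { 25/4 13/2 7 } gives simplest 199/32
BBBBBBBRRRBBB: Left { 0 1 2 3 4 5 6 49/8 99/16 199/32 }, Right { 25/4 13/2 7 } gives simplest 399/64
BBBBBBBRRRBBBR: Left { 0 1 2 3 4 5 6 49/8 99/16 199/32 }, Right { 399/64 25/4 13/2 7 } gives simplest 797/128
BBBBBBBRRRBBBRR: Left { 0 1 2 3 4 5 6 49/8 99/16 199/32 }, Right { 797/128 399/64 25/4 13/2 7 } gives simplest 1593/256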